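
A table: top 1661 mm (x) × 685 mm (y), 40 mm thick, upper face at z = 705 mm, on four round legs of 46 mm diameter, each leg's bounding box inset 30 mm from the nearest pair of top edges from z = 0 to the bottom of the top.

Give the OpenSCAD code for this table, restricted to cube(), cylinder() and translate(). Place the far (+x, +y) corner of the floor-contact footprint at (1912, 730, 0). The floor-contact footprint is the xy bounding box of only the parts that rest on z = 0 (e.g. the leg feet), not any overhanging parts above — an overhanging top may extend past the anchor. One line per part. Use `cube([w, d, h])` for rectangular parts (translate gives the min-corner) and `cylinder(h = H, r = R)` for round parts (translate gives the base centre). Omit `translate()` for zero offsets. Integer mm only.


// leg_h = 705 - 40 = 665
translate([281, 75, 665]) cube([1661, 685, 40]);
translate([334, 128, 0]) cylinder(h = 665, r = 23);
translate([1889, 128, 0]) cylinder(h = 665, r = 23);
translate([334, 707, 0]) cylinder(h = 665, r = 23);
translate([1889, 707, 0]) cylinder(h = 665, r = 23);


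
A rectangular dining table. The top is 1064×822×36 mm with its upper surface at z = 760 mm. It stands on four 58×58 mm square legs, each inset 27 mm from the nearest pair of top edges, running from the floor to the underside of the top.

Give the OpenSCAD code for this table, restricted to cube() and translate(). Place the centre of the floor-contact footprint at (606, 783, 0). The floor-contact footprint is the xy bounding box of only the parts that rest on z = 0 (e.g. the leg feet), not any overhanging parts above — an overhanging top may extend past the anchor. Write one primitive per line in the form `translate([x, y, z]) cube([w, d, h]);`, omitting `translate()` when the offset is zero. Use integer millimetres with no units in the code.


// leg_h = 760 - 36 = 724
translate([74, 372, 724]) cube([1064, 822, 36]);
translate([101, 399, 0]) cube([58, 58, 724]);
translate([1053, 399, 0]) cube([58, 58, 724]);
translate([101, 1109, 0]) cube([58, 58, 724]);
translate([1053, 1109, 0]) cube([58, 58, 724]);


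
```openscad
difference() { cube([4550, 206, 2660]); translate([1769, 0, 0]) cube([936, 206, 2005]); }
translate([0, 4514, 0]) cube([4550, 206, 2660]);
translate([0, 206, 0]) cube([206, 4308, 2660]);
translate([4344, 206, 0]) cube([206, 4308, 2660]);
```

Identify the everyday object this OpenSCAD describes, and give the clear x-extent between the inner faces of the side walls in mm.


A single room. The interior width is 4138 mm.

Four walls enclosing a rectangle with a door in the front wall — a room. Outside width 4550 minus two 206 mm walls gives 4138 mm.


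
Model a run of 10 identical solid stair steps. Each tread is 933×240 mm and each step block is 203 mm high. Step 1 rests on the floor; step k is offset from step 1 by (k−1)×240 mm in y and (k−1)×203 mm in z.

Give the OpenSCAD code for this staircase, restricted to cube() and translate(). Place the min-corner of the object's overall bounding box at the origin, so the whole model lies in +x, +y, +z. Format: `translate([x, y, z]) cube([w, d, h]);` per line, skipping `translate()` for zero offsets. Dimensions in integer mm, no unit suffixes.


cube([933, 240, 203]);
translate([0, 240, 203]) cube([933, 240, 203]);
translate([0, 480, 406]) cube([933, 240, 203]);
translate([0, 720, 609]) cube([933, 240, 203]);
translate([0, 960, 812]) cube([933, 240, 203]);
translate([0, 1200, 1015]) cube([933, 240, 203]);
translate([0, 1440, 1218]) cube([933, 240, 203]);
translate([0, 1680, 1421]) cube([933, 240, 203]);
translate([0, 1920, 1624]) cube([933, 240, 203]);
translate([0, 2160, 1827]) cube([933, 240, 203]);


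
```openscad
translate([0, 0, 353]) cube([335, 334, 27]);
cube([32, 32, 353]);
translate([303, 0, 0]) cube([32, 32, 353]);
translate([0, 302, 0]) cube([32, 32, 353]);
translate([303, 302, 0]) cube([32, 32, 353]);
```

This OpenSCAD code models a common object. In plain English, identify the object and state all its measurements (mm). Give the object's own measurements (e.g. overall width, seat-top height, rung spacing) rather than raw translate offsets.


A simple wooden stool: a rectangular seat 335 mm (x) by 334 mm (y), 27 mm thick, top face at z = 380 mm, on four square legs, each 32×32 mm in cross-section. The legs rest on z = 0, each flush with a corner of the seat.


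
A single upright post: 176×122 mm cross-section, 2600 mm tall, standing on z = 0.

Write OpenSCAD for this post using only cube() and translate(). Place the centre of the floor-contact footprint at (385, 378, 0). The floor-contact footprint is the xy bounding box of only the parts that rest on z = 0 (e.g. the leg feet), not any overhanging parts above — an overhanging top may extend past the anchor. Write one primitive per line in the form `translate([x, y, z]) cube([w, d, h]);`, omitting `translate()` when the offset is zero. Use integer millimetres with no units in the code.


translate([297, 317, 0]) cube([176, 122, 2600]);


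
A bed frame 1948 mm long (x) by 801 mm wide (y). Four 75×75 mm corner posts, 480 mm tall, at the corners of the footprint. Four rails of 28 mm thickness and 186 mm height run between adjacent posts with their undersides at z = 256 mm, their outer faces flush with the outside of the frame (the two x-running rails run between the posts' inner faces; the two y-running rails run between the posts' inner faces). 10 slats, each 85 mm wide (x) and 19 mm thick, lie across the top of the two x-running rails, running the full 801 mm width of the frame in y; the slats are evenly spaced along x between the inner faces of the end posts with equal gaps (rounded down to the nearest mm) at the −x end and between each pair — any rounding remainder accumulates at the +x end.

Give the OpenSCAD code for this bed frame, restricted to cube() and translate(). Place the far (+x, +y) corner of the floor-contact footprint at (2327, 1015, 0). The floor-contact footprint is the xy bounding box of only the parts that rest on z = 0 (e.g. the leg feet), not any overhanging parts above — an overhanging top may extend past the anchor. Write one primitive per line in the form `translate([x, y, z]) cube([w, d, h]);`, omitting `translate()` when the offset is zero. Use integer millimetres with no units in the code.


translate([379, 214, 0]) cube([75, 75, 480]);
translate([379, 940, 0]) cube([75, 75, 480]);
translate([2252, 214, 0]) cube([75, 75, 480]);
translate([2252, 940, 0]) cube([75, 75, 480]);
translate([454, 214, 256]) cube([1798, 28, 186]);
translate([454, 987, 256]) cube([1798, 28, 186]);
translate([379, 289, 256]) cube([28, 651, 186]);
translate([2299, 289, 256]) cube([28, 651, 186]);
translate([540, 214, 442]) cube([85, 801, 19]);
translate([711, 214, 442]) cube([85, 801, 19]);
translate([882, 214, 442]) cube([85, 801, 19]);
translate([1053, 214, 442]) cube([85, 801, 19]);
translate([1224, 214, 442]) cube([85, 801, 19]);
translate([1395, 214, 442]) cube([85, 801, 19]);
translate([1566, 214, 442]) cube([85, 801, 19]);
translate([1737, 214, 442]) cube([85, 801, 19]);
translate([1908, 214, 442]) cube([85, 801, 19]);
translate([2079, 214, 442]) cube([85, 801, 19]);


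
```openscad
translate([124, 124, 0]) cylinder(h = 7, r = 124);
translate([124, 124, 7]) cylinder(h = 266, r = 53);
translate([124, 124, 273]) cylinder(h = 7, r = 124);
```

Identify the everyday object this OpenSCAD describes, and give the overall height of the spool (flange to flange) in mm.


A spool. The overall height is 280 mm.

Three coaxial cylinders, large–small–large — a spool. Two 7 mm flanges and a 266 mm core give 7 + 266 + 7 = 280 mm.


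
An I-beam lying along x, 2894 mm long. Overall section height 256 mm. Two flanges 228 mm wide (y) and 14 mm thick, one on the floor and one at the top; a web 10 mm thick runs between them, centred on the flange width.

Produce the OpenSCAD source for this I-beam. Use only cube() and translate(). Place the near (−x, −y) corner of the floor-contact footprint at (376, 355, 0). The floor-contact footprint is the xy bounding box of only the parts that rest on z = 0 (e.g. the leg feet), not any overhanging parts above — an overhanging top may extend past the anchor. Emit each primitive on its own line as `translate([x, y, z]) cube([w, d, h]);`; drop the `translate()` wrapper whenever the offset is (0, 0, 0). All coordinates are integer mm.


translate([376, 355, 0]) cube([2894, 228, 14]);
translate([376, 464, 14]) cube([2894, 10, 228]);
translate([376, 355, 242]) cube([2894, 228, 14]);


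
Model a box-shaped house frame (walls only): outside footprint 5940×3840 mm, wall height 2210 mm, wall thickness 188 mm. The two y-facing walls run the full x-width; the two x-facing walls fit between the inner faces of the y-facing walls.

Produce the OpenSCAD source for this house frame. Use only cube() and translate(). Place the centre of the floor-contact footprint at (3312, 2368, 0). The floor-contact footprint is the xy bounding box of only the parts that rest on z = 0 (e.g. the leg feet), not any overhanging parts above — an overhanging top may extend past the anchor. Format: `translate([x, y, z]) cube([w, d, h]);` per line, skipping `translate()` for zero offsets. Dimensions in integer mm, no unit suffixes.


translate([342, 448, 0]) cube([5940, 188, 2210]);
translate([342, 4100, 0]) cube([5940, 188, 2210]);
translate([342, 636, 0]) cube([188, 3464, 2210]);
translate([6094, 636, 0]) cube([188, 3464, 2210]);


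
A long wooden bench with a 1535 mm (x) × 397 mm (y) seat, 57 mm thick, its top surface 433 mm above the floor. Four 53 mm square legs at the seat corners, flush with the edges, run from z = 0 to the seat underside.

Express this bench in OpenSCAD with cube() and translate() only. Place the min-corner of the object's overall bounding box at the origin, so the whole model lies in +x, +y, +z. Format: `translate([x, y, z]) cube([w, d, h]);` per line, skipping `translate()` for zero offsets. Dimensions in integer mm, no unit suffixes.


// leg_h = 433 − 57 = 376
translate([0, 0, 376]) cube([1535, 397, 57]);
cube([53, 53, 376]);
translate([0, 344, 0]) cube([53, 53, 376]);
translate([1482, 0, 0]) cube([53, 53, 376]);
translate([1482, 344, 0]) cube([53, 53, 376]);


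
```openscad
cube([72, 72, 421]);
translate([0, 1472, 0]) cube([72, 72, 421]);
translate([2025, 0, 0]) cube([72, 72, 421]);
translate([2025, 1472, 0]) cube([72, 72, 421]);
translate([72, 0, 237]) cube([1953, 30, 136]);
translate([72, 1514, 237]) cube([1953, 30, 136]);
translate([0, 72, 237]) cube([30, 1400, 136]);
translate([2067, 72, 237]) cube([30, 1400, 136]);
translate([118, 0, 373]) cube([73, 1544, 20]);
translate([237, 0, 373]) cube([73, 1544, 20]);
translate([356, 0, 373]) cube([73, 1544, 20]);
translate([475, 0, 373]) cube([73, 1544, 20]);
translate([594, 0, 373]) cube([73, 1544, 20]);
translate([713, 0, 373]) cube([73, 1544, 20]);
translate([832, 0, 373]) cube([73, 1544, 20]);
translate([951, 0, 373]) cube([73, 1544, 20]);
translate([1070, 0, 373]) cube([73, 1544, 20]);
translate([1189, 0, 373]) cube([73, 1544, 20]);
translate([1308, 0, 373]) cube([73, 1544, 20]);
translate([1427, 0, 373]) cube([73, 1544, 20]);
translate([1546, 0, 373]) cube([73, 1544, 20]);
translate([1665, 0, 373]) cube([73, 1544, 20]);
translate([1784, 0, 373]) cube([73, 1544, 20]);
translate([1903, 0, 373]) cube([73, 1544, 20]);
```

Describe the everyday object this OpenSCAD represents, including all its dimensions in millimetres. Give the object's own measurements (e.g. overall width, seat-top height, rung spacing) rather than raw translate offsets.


A bed frame 2097 mm long (x) by 1544 mm wide (y). Four 72×72 mm corner posts, 421 mm tall, at the corners of the footprint. Four rails of 30 mm thickness and 136 mm height run between adjacent posts with their undersides at z = 237 mm, their outer faces flush with the outside of the frame (the two x-running rails run between the posts' inner faces; the two y-running rails run between the posts' inner faces). 16 slats, each 73 mm wide (x) and 20 mm thick, lie across the top of the two x-running rails, running the full 1544 mm width of the frame in y; along x they sit between the end posts with a 46 mm gap after the −x posts and between neighbouring slats, leaving 49 mm before the +x posts.


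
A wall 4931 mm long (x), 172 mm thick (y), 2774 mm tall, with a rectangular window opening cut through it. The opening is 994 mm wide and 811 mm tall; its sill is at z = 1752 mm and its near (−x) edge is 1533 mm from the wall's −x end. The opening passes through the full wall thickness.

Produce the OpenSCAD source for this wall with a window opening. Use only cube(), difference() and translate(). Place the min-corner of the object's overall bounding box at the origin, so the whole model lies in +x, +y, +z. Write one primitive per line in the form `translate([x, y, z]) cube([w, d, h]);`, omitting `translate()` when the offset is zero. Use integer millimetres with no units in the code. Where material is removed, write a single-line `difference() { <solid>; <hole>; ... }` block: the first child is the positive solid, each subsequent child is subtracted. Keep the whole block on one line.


difference() { cube([4931, 172, 2774]); translate([1533, 0, 1752]) cube([994, 172, 811]); }


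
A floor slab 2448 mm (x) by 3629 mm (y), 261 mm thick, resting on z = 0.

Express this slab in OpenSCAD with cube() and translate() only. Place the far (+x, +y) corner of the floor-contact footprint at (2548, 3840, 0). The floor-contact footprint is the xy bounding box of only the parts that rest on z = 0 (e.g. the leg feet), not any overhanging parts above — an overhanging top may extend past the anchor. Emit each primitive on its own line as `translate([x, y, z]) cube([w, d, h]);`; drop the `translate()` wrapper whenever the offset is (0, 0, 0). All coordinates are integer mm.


translate([100, 211, 0]) cube([2448, 3629, 261]);


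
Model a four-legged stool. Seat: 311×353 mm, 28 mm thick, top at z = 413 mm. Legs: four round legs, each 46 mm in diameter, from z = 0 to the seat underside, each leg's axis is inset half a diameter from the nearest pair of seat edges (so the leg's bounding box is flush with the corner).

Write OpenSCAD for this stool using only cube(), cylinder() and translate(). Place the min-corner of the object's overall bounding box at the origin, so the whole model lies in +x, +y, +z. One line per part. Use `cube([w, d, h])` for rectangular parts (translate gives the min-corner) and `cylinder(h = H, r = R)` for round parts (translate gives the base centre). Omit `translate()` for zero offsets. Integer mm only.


// leg_h = 413 - 28 = 385
translate([0, 0, 385]) cube([311, 353, 28]);
translate([23, 23, 0]) cylinder(h = 385, r = 23);
translate([288, 23, 0]) cylinder(h = 385, r = 23);
translate([23, 330, 0]) cylinder(h = 385, r = 23);
translate([288, 330, 0]) cylinder(h = 385, r = 23);


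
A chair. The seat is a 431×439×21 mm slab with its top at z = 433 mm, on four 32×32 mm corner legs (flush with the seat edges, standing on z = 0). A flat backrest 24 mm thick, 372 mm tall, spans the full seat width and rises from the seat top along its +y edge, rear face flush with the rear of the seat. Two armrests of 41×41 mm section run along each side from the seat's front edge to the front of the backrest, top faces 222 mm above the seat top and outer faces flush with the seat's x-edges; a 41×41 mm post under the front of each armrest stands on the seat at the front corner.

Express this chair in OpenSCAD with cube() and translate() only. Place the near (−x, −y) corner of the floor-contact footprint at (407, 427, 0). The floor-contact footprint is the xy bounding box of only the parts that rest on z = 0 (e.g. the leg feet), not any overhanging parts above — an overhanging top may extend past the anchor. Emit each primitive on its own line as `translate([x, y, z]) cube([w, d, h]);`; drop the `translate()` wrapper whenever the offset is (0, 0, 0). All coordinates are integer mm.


translate([407, 427, 412]) cube([431, 439, 21]);
translate([407, 427, 0]) cube([32, 32, 412]);
translate([806, 427, 0]) cube([32, 32, 412]);
translate([407, 834, 0]) cube([32, 32, 412]);
translate([806, 834, 0]) cube([32, 32, 412]);
translate([407, 842, 433]) cube([431, 24, 372]);
translate([407, 427, 614]) cube([41, 415, 41]);
translate([797, 427, 614]) cube([41, 415, 41]);
translate([407, 427, 433]) cube([41, 41, 181]);
translate([797, 427, 433]) cube([41, 41, 181]);


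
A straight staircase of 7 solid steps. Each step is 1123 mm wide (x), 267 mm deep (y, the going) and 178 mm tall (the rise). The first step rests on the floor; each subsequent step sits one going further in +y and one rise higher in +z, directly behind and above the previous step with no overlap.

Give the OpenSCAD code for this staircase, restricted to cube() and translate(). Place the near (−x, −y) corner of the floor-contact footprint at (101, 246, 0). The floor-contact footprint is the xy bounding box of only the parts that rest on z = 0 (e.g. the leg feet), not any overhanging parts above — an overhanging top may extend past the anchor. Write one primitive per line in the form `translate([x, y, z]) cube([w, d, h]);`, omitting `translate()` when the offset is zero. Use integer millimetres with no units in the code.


translate([101, 246, 0]) cube([1123, 267, 178]);
translate([101, 513, 178]) cube([1123, 267, 178]);
translate([101, 780, 356]) cube([1123, 267, 178]);
translate([101, 1047, 534]) cube([1123, 267, 178]);
translate([101, 1314, 712]) cube([1123, 267, 178]);
translate([101, 1581, 890]) cube([1123, 267, 178]);
translate([101, 1848, 1068]) cube([1123, 267, 178]);


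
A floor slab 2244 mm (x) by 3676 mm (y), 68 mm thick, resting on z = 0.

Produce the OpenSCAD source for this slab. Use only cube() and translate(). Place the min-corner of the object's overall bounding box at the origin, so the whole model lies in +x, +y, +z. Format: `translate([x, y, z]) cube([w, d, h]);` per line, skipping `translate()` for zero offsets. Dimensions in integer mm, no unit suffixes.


cube([2244, 3676, 68]);


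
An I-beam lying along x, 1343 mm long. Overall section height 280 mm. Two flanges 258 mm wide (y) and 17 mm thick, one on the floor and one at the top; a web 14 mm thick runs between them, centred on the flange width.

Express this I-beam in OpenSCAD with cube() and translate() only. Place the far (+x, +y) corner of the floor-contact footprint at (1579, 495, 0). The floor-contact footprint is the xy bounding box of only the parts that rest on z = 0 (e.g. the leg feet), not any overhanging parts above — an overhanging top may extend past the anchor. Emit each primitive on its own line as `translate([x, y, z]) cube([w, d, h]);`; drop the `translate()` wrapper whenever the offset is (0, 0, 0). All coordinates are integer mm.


translate([236, 237, 0]) cube([1343, 258, 17]);
translate([236, 359, 17]) cube([1343, 14, 246]);
translate([236, 237, 263]) cube([1343, 258, 17]);


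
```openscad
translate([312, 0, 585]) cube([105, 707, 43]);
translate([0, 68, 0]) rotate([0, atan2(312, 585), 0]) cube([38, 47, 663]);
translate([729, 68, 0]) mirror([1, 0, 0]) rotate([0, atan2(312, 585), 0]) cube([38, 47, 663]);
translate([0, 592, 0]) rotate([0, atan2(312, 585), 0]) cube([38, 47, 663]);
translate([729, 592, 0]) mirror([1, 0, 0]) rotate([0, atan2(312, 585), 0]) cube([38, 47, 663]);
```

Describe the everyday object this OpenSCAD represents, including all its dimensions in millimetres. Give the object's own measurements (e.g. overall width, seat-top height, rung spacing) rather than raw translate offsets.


A sawhorse. A 105×707×43 mm beam (x, y, z) sits on two A-frame leg pairs. Each pair is two raked legs of 38×47 mm section (47 mm along y) splaying symmetrically in x. Each leg rises 585 mm vertically over 312 mm of horizontal reach and is 663 mm long along its own axis. Every leg's outer bottom edge rests on the floor and its outer top edge meets a bottom edge of the beam — the left legs (tilting toward +x) meet the beam's −x bottom edge, the right legs (their mirror images, tilting toward −x) meet its +x bottom edge — so the leg tops tuck under the beam, the beam's underside is 585 mm above the floor, and the feet are 729 mm apart outside-to-outside with the beam centred between them. The two leg pairs are set in 68 mm from either end of the beam.


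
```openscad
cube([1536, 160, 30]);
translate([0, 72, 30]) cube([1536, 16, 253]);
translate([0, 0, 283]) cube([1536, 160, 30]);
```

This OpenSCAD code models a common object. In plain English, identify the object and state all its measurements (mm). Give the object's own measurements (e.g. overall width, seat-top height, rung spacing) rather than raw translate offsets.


An I-beam lying along x, 1536 mm long. Overall section height 313 mm. Two flanges 160 mm wide (y) and 30 mm thick, one on the floor and one at the top; a web 16 mm thick runs between them, centred on the flange width.


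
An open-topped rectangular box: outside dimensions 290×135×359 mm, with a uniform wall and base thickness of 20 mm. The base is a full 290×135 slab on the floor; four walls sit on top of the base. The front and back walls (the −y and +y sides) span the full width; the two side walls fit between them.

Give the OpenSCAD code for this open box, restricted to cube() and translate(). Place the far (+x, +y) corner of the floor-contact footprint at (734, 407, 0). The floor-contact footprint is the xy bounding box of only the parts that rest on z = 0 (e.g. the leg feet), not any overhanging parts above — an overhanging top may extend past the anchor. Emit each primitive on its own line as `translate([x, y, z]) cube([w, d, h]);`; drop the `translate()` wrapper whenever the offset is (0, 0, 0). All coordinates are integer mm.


translate([444, 272, 0]) cube([290, 135, 20]);
translate([444, 272, 20]) cube([290, 20, 339]);
translate([444, 387, 20]) cube([290, 20, 339]);
translate([444, 292, 20]) cube([20, 95, 339]);
translate([714, 292, 20]) cube([20, 95, 339]);


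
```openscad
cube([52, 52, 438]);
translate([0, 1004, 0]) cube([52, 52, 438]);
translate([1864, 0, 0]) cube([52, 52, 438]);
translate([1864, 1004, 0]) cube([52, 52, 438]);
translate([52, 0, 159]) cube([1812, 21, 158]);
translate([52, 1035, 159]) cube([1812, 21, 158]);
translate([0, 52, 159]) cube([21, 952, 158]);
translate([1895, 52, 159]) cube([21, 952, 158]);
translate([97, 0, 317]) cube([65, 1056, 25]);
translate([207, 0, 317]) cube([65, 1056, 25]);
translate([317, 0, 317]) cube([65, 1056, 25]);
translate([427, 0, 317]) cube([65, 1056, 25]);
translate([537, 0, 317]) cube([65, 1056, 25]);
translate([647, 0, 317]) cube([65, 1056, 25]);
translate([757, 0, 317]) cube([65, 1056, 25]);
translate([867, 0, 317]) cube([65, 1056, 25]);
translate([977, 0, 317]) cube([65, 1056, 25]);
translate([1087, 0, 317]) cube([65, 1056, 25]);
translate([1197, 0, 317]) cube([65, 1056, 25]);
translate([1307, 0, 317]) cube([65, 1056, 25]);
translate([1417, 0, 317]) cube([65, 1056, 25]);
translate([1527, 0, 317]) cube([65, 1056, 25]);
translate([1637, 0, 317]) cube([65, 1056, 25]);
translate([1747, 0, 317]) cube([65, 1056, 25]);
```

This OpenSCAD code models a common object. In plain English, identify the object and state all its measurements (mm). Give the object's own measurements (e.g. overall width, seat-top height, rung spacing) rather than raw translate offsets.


A bed frame 1916 mm long (x) by 1056 mm wide (y). Four 52×52 mm corner posts, 438 mm tall, at the corners of the footprint. Four rails of 21 mm thickness and 158 mm height run between adjacent posts with their undersides at z = 159 mm, their outer faces flush with the outside of the frame (the two x-running rails run between the posts' inner faces; the two y-running rails run between the posts' inner faces). 16 slats, each 65 mm wide (x) and 25 mm thick, lie across the top of the two x-running rails, running the full 1056 mm width of the frame in y; along x they sit between the end posts with a 45 mm gap after the −x posts and between neighbouring slats, leaving 52 mm before the +x posts.


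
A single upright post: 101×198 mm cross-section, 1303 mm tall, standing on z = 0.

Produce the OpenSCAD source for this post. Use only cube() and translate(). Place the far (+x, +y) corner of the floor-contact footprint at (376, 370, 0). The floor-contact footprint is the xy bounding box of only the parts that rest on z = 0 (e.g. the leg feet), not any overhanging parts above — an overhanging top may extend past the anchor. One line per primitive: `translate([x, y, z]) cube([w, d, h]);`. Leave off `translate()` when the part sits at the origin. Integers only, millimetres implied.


translate([275, 172, 0]) cube([101, 198, 1303]);


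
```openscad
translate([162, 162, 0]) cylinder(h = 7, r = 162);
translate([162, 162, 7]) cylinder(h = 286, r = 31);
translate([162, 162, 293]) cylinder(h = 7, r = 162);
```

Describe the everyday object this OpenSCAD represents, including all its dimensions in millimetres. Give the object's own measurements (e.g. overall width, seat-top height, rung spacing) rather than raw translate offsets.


A spool: two coaxial disc flanges of radius 162 mm and thickness 7 mm, joined by a core cylinder of radius 31 mm and height 286 mm. The lower flange rests on z = 0 and the three cylinders share a vertical axis.


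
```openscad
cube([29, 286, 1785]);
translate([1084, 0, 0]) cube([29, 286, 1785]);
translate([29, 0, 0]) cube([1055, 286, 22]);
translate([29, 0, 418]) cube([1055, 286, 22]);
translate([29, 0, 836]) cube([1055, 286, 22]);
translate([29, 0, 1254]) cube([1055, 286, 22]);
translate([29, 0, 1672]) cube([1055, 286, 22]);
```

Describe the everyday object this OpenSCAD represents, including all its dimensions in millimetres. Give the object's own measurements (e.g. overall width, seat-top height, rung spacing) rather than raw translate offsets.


An open bookshelf. Two side panels, each 29 mm thick, 286 mm deep and 1785 mm tall, stand 1113 mm apart (outside-to-outside). Between them sit 5 shelves, each 22 mm thick and 286 mm deep, spanning the full gap between the sides. The bottom shelf rests on the floor (its underside at z = 0) and the clear gap between one shelf's top and the next shelf's underside is 396 mm.


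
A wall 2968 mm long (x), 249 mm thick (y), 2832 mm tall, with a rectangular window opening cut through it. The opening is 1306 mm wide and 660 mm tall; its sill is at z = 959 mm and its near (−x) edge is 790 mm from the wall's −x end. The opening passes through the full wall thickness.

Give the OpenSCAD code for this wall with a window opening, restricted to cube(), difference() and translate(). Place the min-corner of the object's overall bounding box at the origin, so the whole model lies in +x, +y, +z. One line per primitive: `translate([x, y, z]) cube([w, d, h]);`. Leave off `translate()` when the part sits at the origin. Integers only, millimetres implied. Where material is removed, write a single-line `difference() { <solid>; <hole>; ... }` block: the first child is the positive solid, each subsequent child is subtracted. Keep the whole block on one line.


difference() { cube([2968, 249, 2832]); translate([790, 0, 959]) cube([1306, 249, 660]); }


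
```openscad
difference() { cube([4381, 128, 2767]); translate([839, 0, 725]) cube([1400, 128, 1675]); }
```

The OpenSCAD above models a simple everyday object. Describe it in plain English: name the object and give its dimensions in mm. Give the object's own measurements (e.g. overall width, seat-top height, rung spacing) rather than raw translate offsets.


A wall 4381 mm long (x), 128 mm thick (y), 2767 mm tall, with a rectangular window opening cut through it. The opening is 1400 mm wide and 1675 mm tall; its sill is at z = 725 mm and its near (−x) edge is 839 mm from the wall's −x end. The opening passes through the full wall thickness.


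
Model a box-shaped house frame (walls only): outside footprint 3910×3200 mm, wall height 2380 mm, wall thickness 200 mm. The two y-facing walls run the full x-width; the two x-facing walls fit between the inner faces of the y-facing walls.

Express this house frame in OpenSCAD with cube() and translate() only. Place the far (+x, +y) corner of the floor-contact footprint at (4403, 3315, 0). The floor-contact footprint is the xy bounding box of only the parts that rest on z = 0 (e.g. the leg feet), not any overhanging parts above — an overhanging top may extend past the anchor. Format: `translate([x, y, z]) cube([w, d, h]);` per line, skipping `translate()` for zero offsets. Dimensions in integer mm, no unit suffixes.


translate([493, 115, 0]) cube([3910, 200, 2380]);
translate([493, 3115, 0]) cube([3910, 200, 2380]);
translate([493, 315, 0]) cube([200, 2800, 2380]);
translate([4203, 315, 0]) cube([200, 2800, 2380]);


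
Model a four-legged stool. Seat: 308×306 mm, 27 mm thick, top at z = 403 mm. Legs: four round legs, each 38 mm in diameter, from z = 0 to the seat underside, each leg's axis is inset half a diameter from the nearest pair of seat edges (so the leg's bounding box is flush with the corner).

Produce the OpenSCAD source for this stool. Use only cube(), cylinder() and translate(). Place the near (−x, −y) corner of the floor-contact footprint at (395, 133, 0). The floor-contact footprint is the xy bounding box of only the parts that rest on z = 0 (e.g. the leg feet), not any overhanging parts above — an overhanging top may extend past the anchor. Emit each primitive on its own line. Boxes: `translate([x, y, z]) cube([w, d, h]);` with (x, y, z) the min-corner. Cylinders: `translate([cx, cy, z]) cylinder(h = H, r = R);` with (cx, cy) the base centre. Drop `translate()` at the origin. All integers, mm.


translate([395, 133, 376]) cube([308, 306, 27]);
translate([414, 152, 0]) cylinder(h = 376, r = 19);
translate([684, 152, 0]) cylinder(h = 376, r = 19);
translate([414, 420, 0]) cylinder(h = 376, r = 19);
translate([684, 420, 0]) cylinder(h = 376, r = 19);


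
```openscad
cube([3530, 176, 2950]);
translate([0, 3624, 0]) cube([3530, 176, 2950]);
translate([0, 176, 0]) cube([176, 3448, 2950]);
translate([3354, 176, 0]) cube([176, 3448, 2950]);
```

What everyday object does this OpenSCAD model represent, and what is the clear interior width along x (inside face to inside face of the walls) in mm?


A house (or room) frame. The interior width is 3178 mm.

Four 2950 mm walls enclosing a rectangle with no floor or roof — a room or house frame. Outside width is 3530 mm and wall thickness is 176 mm, so the interior width is 3530 − 2 × 176 = 3178 mm.


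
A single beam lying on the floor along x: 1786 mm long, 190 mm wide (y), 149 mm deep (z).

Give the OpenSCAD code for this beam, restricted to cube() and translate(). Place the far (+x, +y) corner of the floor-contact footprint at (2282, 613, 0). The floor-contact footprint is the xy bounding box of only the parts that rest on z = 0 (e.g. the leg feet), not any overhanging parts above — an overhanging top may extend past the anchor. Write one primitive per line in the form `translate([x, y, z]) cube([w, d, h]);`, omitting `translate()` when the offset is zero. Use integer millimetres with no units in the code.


translate([496, 423, 0]) cube([1786, 190, 149]);


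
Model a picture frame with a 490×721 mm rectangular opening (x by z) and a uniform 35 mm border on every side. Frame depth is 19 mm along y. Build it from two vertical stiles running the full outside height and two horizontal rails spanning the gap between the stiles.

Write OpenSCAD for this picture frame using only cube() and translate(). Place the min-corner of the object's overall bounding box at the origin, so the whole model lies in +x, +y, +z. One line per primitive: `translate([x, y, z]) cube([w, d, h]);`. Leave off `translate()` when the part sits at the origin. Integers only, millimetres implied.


cube([35, 19, 791]);
translate([525, 0, 0]) cube([35, 19, 791]);
translate([35, 0, 0]) cube([490, 19, 35]);
translate([35, 0, 756]) cube([490, 19, 35]);


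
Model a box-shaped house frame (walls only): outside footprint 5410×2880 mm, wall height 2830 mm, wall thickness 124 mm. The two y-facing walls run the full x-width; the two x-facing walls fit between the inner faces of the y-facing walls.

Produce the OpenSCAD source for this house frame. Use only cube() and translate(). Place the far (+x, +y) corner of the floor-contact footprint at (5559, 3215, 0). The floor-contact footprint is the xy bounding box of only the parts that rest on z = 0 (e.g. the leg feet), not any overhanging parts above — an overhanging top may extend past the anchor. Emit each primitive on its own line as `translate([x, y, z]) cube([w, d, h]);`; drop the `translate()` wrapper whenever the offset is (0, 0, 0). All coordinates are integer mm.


translate([149, 335, 0]) cube([5410, 124, 2830]);
translate([149, 3091, 0]) cube([5410, 124, 2830]);
translate([149, 459, 0]) cube([124, 2632, 2830]);
translate([5435, 459, 0]) cube([124, 2632, 2830]);


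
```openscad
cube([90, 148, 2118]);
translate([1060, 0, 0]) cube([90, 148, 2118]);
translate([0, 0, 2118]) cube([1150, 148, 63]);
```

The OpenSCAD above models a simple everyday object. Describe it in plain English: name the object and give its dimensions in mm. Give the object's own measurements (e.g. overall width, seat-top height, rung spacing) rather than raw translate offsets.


A door frame. The clear opening is 970 mm wide and 2118 mm high. Two 90 mm wide jambs, 148 mm deep, stand either side of the opening from the floor to the top of the opening. A 63 mm thick head sits across the top of both jambs, spanning the full outside width of the frame.


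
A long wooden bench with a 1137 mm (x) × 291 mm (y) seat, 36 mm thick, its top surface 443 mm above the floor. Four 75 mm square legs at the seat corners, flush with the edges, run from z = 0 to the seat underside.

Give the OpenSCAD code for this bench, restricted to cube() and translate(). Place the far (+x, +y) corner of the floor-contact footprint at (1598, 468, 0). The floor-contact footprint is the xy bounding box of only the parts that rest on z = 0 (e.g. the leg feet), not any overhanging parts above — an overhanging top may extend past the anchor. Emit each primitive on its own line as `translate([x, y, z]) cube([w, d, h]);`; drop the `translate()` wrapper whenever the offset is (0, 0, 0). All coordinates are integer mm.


translate([461, 177, 407]) cube([1137, 291, 36]);
translate([461, 177, 0]) cube([75, 75, 407]);
translate([461, 393, 0]) cube([75, 75, 407]);
translate([1523, 177, 0]) cube([75, 75, 407]);
translate([1523, 393, 0]) cube([75, 75, 407]);


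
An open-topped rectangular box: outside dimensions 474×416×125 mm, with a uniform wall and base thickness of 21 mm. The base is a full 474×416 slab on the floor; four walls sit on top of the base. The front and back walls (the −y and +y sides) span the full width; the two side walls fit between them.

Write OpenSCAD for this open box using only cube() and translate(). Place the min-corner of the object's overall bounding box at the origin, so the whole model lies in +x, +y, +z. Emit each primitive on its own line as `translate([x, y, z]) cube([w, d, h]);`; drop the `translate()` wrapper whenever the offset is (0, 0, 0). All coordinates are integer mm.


cube([474, 416, 21]);
translate([0, 0, 21]) cube([474, 21, 104]);
translate([0, 395, 21]) cube([474, 21, 104]);
translate([0, 21, 21]) cube([21, 374, 104]);
translate([453, 21, 21]) cube([21, 374, 104]);


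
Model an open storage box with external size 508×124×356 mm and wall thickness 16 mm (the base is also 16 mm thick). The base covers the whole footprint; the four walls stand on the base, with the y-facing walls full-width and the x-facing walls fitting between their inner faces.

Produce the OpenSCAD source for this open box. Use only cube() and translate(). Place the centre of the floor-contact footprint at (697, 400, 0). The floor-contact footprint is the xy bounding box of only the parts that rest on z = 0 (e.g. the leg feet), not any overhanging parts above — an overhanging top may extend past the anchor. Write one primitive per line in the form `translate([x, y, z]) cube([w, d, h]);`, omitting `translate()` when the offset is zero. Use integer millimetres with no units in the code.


translate([443, 338, 0]) cube([508, 124, 16]);
translate([443, 338, 16]) cube([508, 16, 340]);
translate([443, 446, 16]) cube([508, 16, 340]);
translate([443, 354, 16]) cube([16, 92, 340]);
translate([935, 354, 16]) cube([16, 92, 340]);


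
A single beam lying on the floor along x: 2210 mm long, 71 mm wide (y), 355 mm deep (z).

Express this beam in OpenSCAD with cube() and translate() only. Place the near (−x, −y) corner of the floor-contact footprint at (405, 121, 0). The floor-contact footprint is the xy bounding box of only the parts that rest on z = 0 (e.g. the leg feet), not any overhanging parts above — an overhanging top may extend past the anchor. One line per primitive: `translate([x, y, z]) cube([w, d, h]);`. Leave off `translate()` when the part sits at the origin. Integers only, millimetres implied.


translate([405, 121, 0]) cube([2210, 71, 355]);


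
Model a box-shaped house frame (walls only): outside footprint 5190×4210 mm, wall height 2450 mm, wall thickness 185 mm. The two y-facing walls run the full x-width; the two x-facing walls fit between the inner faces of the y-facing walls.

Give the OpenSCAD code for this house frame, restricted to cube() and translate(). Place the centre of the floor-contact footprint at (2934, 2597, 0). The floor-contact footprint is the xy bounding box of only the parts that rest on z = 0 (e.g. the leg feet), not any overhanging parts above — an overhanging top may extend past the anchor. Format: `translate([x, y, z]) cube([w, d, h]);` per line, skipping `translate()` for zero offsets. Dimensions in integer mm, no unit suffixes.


translate([339, 492, 0]) cube([5190, 185, 2450]);
translate([339, 4517, 0]) cube([5190, 185, 2450]);
translate([339, 677, 0]) cube([185, 3840, 2450]);
translate([5344, 677, 0]) cube([185, 3840, 2450]);


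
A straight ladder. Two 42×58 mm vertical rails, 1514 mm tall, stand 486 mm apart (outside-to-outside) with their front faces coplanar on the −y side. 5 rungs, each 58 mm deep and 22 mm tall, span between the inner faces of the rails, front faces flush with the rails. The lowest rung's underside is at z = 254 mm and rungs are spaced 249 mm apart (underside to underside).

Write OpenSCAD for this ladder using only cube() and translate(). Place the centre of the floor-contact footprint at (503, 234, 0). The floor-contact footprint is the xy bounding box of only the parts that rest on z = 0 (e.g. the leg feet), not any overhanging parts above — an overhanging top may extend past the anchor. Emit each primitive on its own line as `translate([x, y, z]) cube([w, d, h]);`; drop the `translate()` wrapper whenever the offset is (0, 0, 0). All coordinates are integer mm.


translate([260, 205, 0]) cube([42, 58, 1514]);
translate([704, 205, 0]) cube([42, 58, 1514]);
translate([302, 205, 254]) cube([402, 58, 22]);
translate([302, 205, 503]) cube([402, 58, 22]);
translate([302, 205, 752]) cube([402, 58, 22]);
translate([302, 205, 1001]) cube([402, 58, 22]);
translate([302, 205, 1250]) cube([402, 58, 22]);


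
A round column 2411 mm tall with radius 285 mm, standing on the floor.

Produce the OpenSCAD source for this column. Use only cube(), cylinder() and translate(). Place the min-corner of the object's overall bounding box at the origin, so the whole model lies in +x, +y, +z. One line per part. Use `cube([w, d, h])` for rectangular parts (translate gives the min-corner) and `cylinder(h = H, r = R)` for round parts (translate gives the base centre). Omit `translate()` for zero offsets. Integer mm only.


translate([285, 285, 0]) cylinder(h = 2411, r = 285);


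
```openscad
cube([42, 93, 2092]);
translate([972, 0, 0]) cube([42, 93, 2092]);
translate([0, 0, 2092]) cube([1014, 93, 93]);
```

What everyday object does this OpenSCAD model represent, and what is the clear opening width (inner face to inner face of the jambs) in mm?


A door frame. The clear opening width is 930 mm.

Two 2092 mm tall posts with a header on top — a door frame. The left jamb is 42 mm wide at x = 0; the right jamb starts at x = 972. The clear opening is 972 − 42 = 930 mm.
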